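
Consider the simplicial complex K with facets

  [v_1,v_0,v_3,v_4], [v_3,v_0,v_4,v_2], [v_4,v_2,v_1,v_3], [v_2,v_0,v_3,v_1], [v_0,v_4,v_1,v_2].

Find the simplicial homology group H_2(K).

H_2 ≅ 0.

Fix the vertex order v_0 < v_1 < v_2 < v_3 < v_4 and write every simplex with vertices in increasing order. Then dim K = 3 and the simplices of K are:

  0-simplices (5): [v_0], [v_1], [v_2], [v_3], [v_4]
  1-simplices (10): [v_0,v_1], [v_0,v_2], [v_0,v_3], [v_0,v_4], [v_1,v_2], [v_1,v_3], [v_1,v_4], [v_2,v_3], [v_2,v_4], [v_3,v_4]
  2-simplices (10): [v_0,v_1,v_2], [v_0,v_1,v_3], [v_0,v_1,v_4], [v_0,v_2,v_3], [v_0,v_2,v_4], [v_0,v_3,v_4], [v_1,v_2,v_3], [v_1,v_2,v_4], [v_1,v_3,v_4], [v_2,v_3,v_4]
  3-simplices (5): [v_0,v_1,v_2,v_3], [v_0,v_1,v_2,v_4], [v_0,v_1,v_3,v_4], [v_0,v_2,v_3,v_4], [v_1,v_2,v_3,v_4]

Hence C_0 ≅ Z^5, C_1 ≅ Z^10, C_2 ≅ Z^10, C_3 ≅ Z^5.

∂_1: C_1 → C_0 sends each edge [p,q] (with p < q) to q − p. For instance
  ∂[v_2,v_4] = [v_4] − [v_2].
As a 5×10 matrix over Z this has rank 4, with invariant factors (1,1,1,1).

∂_2: C_2 → C_1 acts by ∂[p,q,r] = [q,r] − [p,r] + [p,q]. For instance
  ∂[v_1,v_2,v_3] = [v_2,v_3] − [v_1,v_3] + [v_1,v_2],
  ∂[v_0,v_2,v_4] = [v_2,v_4] − [v_0,v_4] + [v_0,v_2].
The 10×10 boundary matrix has rank 6 and Smith normal form diag(1,1,1,1,1,1).

∂_3: C_3 → C_2 sends each 3-simplex σ to the alternating sum Σ_i (−1)^i (σ with its i-th vertex removed). For instance
  ∂[v_0,v_2,v_3,v_4] = [v_2,v_3,v_4] − [v_0,v_3,v_4] + [v_0,v_2,v_4] − [v_0,v_2,v_3],
  ∂[v_0,v_1,v_3,v_4] = [v_1,v_3,v_4] − [v_0,v_3,v_4] + [v_0,v_1,v_4] − [v_0,v_1,v_3].
As a 10×5 matrix over Z this has rank 4, with invariant factors (1,1,1,1).

From H_k ≅ ker(∂_k) / im(∂_{k+1}) we obtain:

  H_2: rank ker ∂_2 − rank ∂_3 = (10 − 6) − 4 = 0, and the invariant factors of ∂_3 are all 1, so H_2 ≅ 0.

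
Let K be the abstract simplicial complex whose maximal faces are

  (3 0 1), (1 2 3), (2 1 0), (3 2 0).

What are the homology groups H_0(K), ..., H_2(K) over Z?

H_0 = Z,  H_1 = 0,  H_2 = Z.

K has 4 vertices, 6 edges, 4 triangles.
rank ∂_0 = 0, rank ∂_1 = 3 ⇒ b_0 = 4 − 0 − 3 = 1; all invariant factors of ∂_1 are 1 so no torsion. So H_0 ≅ Z.
rank ∂_1 = 3, rank ∂_2 = 3 ⇒ b_1 = 6 − 3 − 3 = 0; all invariant factors of ∂_2 are 1 so no torsion. So H_1 ≅ 0.
rank ∂_2 = 3, rank ∂_3 = 0 ⇒ b_2 = 4 − 3 − 0 = 1. So H_2 ≅ Z.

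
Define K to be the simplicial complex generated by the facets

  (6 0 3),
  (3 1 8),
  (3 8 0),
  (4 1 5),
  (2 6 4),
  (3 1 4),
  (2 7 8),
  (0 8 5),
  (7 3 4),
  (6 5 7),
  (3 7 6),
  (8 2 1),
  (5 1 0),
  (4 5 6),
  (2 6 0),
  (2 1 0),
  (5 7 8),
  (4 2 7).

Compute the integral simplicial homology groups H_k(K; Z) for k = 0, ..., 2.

H_0 ≅ Z,  H_1 ≅ Z ⊕ Z/2Z,  H_2 = 0.

We work with the vertex ordering 0 < 1 < 2 < 3 < 4 < 5 < 6 < 7 < 8. The simplices of K, each written with vertices in increasing order, are:

  0-simplices (9): [0], [1], [2], [3], [4], [5], [6], [7], [8]
  1-simplices (27): (27 of them)
  2-simplices (18): [0,1,2], [0,1,5], [0,2,6], [0,3,6], [0,3,8], [0,5,8], [1,2,8], [1,3,4], [1,3,8], [1,4,5], [2,4,6], [2,4,7], [2,7,8], [3,4,7], [3,6,7], [4,5,6], [5,6,7], [5,7,8]

Hence C_0 ≅ Z^9, C_1 ≅ Z^27, C_2 ≅ Z^18.

The boundary map ∂_1: C_1 → C_0 is given by ∂[p,q] = [q] − [p]. For instance
  ∂[4,7] = [7] − [4].
The 9×27 boundary matrix has rank 8 and Smith normal form diag(1,1,1,1,1,1,1,1).

The boundary map ∂_2: C_2 → C_1 acts by ∂[p,q,r] = [q,r] − [p,r] + [p,q]. For instance
  ∂[4,5,6] = [5,6] − [4,6] + [4,5],
  ∂[2,4,6] = [4,6] − [2,6] + [2,4].
The 27×18 boundary matrix has rank 18 and Smith normal form diag(1,1,1,1,1,1,1,1,1,1,1,1,1,1,1,1,1,2).

Computing H_k = (kernel of ∂_k) / (image of ∂_{k+1}):

  H_0: rank C_0 − rank ∂_1 = 9 − 8 = 1, and the invariant factors of ∂_1 are all 1, so H_0 ≅ Z.
  H_1: rank ker ∂_1 − rank ∂_2 = (27 − 8) − 18 = 1, and ∂_2 has invariant factor 2 > 1, so H_1 ≅ Z ⊕ Z/2Z.
  H_2: rank ker ∂_2 − rank ∂_3 = (18 − 18) − 0 = 0, and there is no ∂_3, so H_2 ≅ 0.

As a check, the Euler characteristic is 9 − 27 + 18 = 0, which agrees with 1 − 1 + 0 = 0.
(K is a triangulation of the Klein bottle.)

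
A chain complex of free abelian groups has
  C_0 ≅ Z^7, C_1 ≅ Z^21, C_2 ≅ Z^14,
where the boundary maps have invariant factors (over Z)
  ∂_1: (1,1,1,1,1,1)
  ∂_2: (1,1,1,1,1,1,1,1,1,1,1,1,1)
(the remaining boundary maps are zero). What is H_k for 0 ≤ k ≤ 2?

H_0: b_0 = 7 − 0 − 6 = 1; torsion from ∂_1 factors > 1: none. So H_0 = Z.
H_1: b_1 = 21 − 6 − 13 = 2; torsion from ∂_2 factors > 1: none. So H_1 = Z^2.
H_2: b_2 = 14 − 13 − 0 = 1; torsion from ∂_3 factors > 1: none. So H_2 = Z.

H_0 = Z,  H_1 = Z^2,  H_2 = Z.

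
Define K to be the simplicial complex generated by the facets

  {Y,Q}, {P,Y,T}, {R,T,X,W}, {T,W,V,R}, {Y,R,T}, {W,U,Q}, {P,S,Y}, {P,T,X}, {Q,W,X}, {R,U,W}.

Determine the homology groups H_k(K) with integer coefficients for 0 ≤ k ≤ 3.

H_0 ≅ Z,  H_1 ≅ Z,  H_2 = 0,  H_3 = 0.

We work with the vertex ordering P < Q < R < S < T < U < V < W < X < Y. The simplices of K, each written with vertices in increasing order, are:

  0-simplices (10): P, Q, R, S, T, U, V, W, X, Y
  1-simplices (22): PS, PT, PX, PY, QU, QW, QX, QY, RT, RU, RV, RW, RX, RY, SY, TV, TW, TX, TY, UW, VW, WX
  2-simplices (14): PSY, PTX, PTY, QUW, QWX, RTV, RTW, RTX, RTY, RUW, RVW, RWX, TVW, TWX
  3-simplices (2): RTVW, RTWX

so the chain groups are C_0 ≅ Z^10, C_1 ≅ Z^22, C_2 ≅ Z^14, C_3 ≅ Z^2.

Boundary ∂_1: C_1 → C_0 is given by ∂[p,q] = [q] − [p].
The 10×22 boundary matrix has rank 9 and Smith normal form diag(1,1,1,1,1,1,1,1,1).

The boundary map ∂_2: C_2 → C_1 sends each 2-simplex [p,q,r] to [q,r] − [p,r] + [p,q]. For instance
  ∂TVW = VW − TW + TV,
  ∂QUW = UW − QW + QU.
As a 22×14 matrix over Z this has rank 12, with invariant factors (1,1,1,1,1,1,1,1,1,1,1,1).

The boundary map ∂_3: C_3 → C_2 sends each 3-simplex σ to the alternating sum Σ_i (−1)^i (σ with its i-th vertex removed). For instance
  ∂RTWX = TWX − RWX + RTX − RTW,
  ∂RTVW = TVW − RVW + RTW − RTV.
This gives a 14×2 integer matrix of rank 2; reducing to Smith normal form yields diagonal entries (1,1).

Reading off H_k = ker ∂_k / im ∂_{k+1}:

  H_0: rank C_0 − rank ∂_1 = 10 − 9 = 1, and the invariant factors of ∂_1 are all 1, so H_0 ≅ Z.
  H_1: rank ker ∂_1 − rank ∂_2 = (22 − 9) − 12 = 1, and the invariant factors of ∂_2 are all 1, so H_1 ≅ Z.
  H_2: rank ker ∂_2 − rank ∂_3 = (14 − 12) − 2 = 0, and the invariant factors of ∂_3 are all 1, so H_2 ≅ 0.
  H_3: rank ker ∂_3 − rank ∂_4 = (2 − 2) − 0 = 0, and there is no ∂_4, so H_3 ≅ 0.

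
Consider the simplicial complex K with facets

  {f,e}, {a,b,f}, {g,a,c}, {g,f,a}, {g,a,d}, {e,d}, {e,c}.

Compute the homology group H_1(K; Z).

Order the vertices as a < b < c < d < e < f < g. Listing each simplex with vertices in this order, K has dimension 2 with simplices:

  0-simplices (7): a, b, c, d, e, f, g
  1-simplices (12): ab, ac, ad, af, ag, bf, ce, cg, de, dg, ef, fg
  2-simplices (4): abf, acg, adg, afg

so the chain groups are C_0 ≅ Z^7, C_1 ≅ Z^12, C_2 ≅ Z^4.

The boundary map ∂_1: C_1 → C_0 is given by ∂[p,q] = [q] − [p]. For instance
  ∂ab = b − a.
The resulting 7×12 matrix has rank 6, and its Smith normal form has invariant factors (1,1,1,1,1,1).

Boundary ∂_2: C_2 → C_1 acts by ∂[p,q,r] = [q,r] − [p,r] + [p,q]. For instance
  ∂acg = cg − ag + ac,
  ∂afg = fg − ag + af.
The 12×4 boundary matrix has rank 4 and Smith normal form diag(1,1,1,1).

Now H_k = ker ∂_k / im ∂_{k+1}, so:

  H_1: rank ker ∂_1 − rank ∂_2 = (12 − 6) − 4 = 2, and the invariant factors of ∂_2 are all 1, so H_1 = Z^2.

H_1 = Z^2.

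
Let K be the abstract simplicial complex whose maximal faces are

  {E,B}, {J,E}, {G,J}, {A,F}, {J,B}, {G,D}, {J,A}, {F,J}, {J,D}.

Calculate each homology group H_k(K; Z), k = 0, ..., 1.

H_0 ≅ Z,  H_1 ≅ Z^3.

We work with the vertex ordering A < B < D < E < F < G < J. The simplices of K, each written with vertices in increasing order, are:

  0-simplices (7): A, B, D, E, F, G, J
  1-simplices (9): AF, AJ, BE, BJ, DG, DJ, EJ, FJ, GJ

so the chain groups are C_0 ≅ Z^7, C_1 ≅ Z^9.

The boundary map ∂_1: C_1 → C_0 maps an edge to its endpoints' difference, ∂[p,q] = q − p. For instance
  ∂DJ = J − D.
The 7×9 boundary matrix has rank 6 and Smith normal form diag(1,1,1,1,1,1).

Now H_k = ker ∂_k / im ∂_{k+1}, so:

  H_0: rank C_0 − rank ∂_1 = 7 − 6 = 1, and the invariant factors of ∂_1 are all 1, so H_0 = Z.
  H_1: rank ker ∂_1 − rank ∂_2 = (9 − 6) − 0 = 3, and there is no ∂_2, so H_1 = Z^3.

(K is a triangulation of a wedge of 3 circles.)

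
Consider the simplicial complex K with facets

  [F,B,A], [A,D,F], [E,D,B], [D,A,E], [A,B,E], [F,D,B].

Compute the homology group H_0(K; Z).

H_0 ≅ Z.

We work with the vertex ordering A < B < D < E < F. The simplices of K, each written with vertices in increasing order, are:

  0-simplices (5): A, B, D, E, F
  1-simplices (9): AB, AD, AE, AF, BD, BE, BF, DE, DF
  2-simplices (6): ABE, ABF, ADE, ADF, BDE, BDF

Hence C_0 ≅ Z^5, C_1 ≅ Z^9, C_2 ≅ Z^6.

Boundary ∂_1: C_1 → C_0 maps an edge to its endpoints' difference, ∂[p,q] = q − p.
The resulting 5×9 matrix has rank 4, and its Smith normal form has invariant factors (1,1,1,1).

∂_2: C_2 → C_1 sends each 2-simplex [p,q,r] to [q,r] − [p,r] + [p,q]. For instance
  ∂ABE = BE − AE + AB,
  ∂BDE = DE − BE + BD.
The resulting 9×6 matrix has rank 5, and its Smith normal form has invariant factors (1,1,1,1,1).

Computing H_k = (kernel of ∂_k) / (image of ∂_{k+1}):

  H_0: rank C_0 − rank ∂_1 = 5 − 4 = 1, and the invariant factors of ∂_1 are all 1, so H_0 ≅ Z.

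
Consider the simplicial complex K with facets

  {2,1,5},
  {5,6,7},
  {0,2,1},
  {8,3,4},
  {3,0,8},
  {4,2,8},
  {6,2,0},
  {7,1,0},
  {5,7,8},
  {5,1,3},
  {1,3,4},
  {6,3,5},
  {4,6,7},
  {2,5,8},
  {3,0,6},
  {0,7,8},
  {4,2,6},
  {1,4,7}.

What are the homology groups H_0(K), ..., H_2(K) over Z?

We work with the vertex ordering 0 < 1 < 2 < 3 < 4 < 5 < 6 < 7 < 8. The simplices of K, each written with vertices in increasing order, are:

  0-simplices (9): [0], [1], [2], [3], [4], [5], [6], [7], [8]
  1-simplices (27): (27 of them)
  2-simplices (18): [0,1,2], [0,1,7], [0,2,6], [0,3,6], [0,3,8], [0,7,8], [1,2,5], [1,3,4], [1,3,5], [1,4,7], [2,4,6], [2,4,8], [2,5,8], [3,4,8], [3,5,6], [4,6,7], [5,6,7], [5,7,8]

so the chain groups are C_0 ≅ Z^9, C_1 ≅ Z^27, C_2 ≅ Z^18.

The boundary map ∂_1: C_1 → C_0 sends each edge [p,q] (with p < q) to q − p.
This gives a 9×27 integer matrix of rank 8; reducing to Smith normal form yields diagonal entries (1,1,1,1,1,1,1,1).

Boundary ∂_2: C_2 → C_1 sends each 2-simplex [p,q,r] to [q,r] − [p,r] + [p,q]. For instance
  ∂[3,4,8] = [4,8] − [3,8] + [3,4],
  ∂[2,4,8] = [4,8] − [2,8] + [2,4].
The resulting 27×18 matrix has rank 17, and its Smith normal form has invariant factors (1,1,1,1,1,1,1,1,1,1,1,1,1,1,1,1,1).

Computing H_k = (kernel of ∂_k) / (image of ∂_{k+1}):

  H_0: rank C_0 − rank ∂_1 = 9 − 8 = 1, and the invariant factors of ∂_1 are all 1, so H_0 ≅ Z.
  H_1: rank ker ∂_1 − rank ∂_2 = (27 − 8) − 17 = 2, and the invariant factors of ∂_2 are all 1, so H_1 ≅ Z^2.
  H_2: rank ker ∂_2 − rank ∂_3 = (18 − 17) − 0 = 1, and there is no ∂_3, so H_2 ≅ Z.

As a check, the Euler characteristic is 9 − 27 + 18 = 0, which agrees with 1 − 2 + 1 = 0.

H_0 ≅ Z,  H_1 ≅ Z^2,  H_2 ≅ Z.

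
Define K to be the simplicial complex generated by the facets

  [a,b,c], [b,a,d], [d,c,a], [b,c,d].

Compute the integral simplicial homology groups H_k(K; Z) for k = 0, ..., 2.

K has 4 vertices, 6 edges, 4 triangles.
rank ∂_0 = 0, rank ∂_1 = 3 ⇒ b_0 = 4 − 0 − 3 = 1; all invariant factors of ∂_1 are 1 so no torsion. So H_0 ≅ Z.
rank ∂_1 = 3, rank ∂_2 = 3 ⇒ b_1 = 6 − 3 − 3 = 0; all invariant factors of ∂_2 are 1 so no torsion. So H_1 ≅ 0.
rank ∂_2 = 3, rank ∂_3 = 0 ⇒ b_2 = 4 − 3 − 0 = 1. So H_2 ≅ Z.

H_0 ≅ Z,  H_1 = 0,  H_2 ≅ Z.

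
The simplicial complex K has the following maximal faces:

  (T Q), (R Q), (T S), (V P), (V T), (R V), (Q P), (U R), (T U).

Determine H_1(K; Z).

H_1 = Z^3.

Order the vertices as P < Q < R < S < T < U < V. Listing each simplex with vertices in this order, K has dimension 1 with simplices:

  0-simplices (7): P, Q, R, S, T, U, V
  1-simplices (9): PQ, PV, QR, QT, RU, RV, ST, TU, TV

Hence C_0 ≅ Z^7, C_1 ≅ Z^9.

∂_1: C_1 → C_0 is given by ∂[p,q] = [q] − [p]. For instance
  ∂QR = R − Q.
The resulting 7×9 matrix has rank 6, and its Smith normal form has invariant factors (1,1,1,1,1,1).

From H_k ≅ ker(∂_k) / im(∂_{k+1}) we obtain:

  H_1: rank ker ∂_1 − rank ∂_2 = (9 − 6) − 0 = 3, and there is no ∂_2, so H_1 ≅ Z^3.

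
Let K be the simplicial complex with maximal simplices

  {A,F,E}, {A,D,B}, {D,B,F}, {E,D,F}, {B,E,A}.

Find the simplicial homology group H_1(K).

We work with the vertex ordering A < B < D < E < F. The simplices of K, each written with vertices in increasing order, are:

  0-simplices (5): A, B, D, E, F
  1-simplices (10): AB, AD, AE, AF, BD, BE, BF, DE, DF, EF
  2-simplices (5): ABD, ABE, AEF, BDF, DEF

giving chain groups C_0 ≅ Z^5, C_1 ≅ Z^10, C_2 ≅ Z^5.

Boundary ∂_1: C_1 → C_0 is given by ∂[p,q] = [q] − [p]. For instance
  ∂AD = D − A.
This gives a 5×10 integer matrix of rank 4; reducing to Smith normal form yields diagonal entries (1,1,1,1).

∂_2: C_2 → C_1 sends each 2-simplex [p,q,r] to [q,r] − [p,r] + [p,q]. For instance
  ∂DEF = EF − DF + DE,
  ∂ABD = BD − AD + AB.
The 10×5 boundary matrix has rank 5 and Smith normal form diag(1,1,1,1,1).

Reading off H_k = ker ∂_k / im ∂_{k+1}:

  H_1: rank ker ∂_1 − rank ∂_2 = (10 − 4) − 5 = 1, and the invariant factors of ∂_2 are all 1, so H_1 ≅ Z.

H_1 = Z.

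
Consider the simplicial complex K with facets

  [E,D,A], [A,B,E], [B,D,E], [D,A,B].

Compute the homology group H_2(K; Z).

H_2 = Z.

We work with the vertex ordering A < B < D < E. The simplices of K, each written with vertices in increasing order, are:

  0-simplices (4): A, B, D, E
  1-simplices (6): AB, AD, AE, BD, BE, DE
  2-simplices (4): ABD, ABE, ADE, BDE

so the chain groups are C_0 ≅ Z^4, C_1 ≅ Z^6, C_2 ≅ Z^4.

The boundary map ∂_1: C_1 → C_0 maps an edge to its endpoints' difference, ∂[p,q] = q − p. For instance
  ∂BE = E − B.
As a 4×6 matrix over Z this has rank 3, with invariant factors (1,1,1).

Boundary ∂_2: C_2 → C_1 sends each 2-simplex [p,q,r] to [q,r] − [p,r] + [p,q]. For instance
  ∂ABE = BE − AE + AB,
  ∂ADE = DE − AE + AD.
The resulting 6×4 matrix has rank 3, and its Smith normal form has invariant factors (1,1,1).

Computing H_k = (kernel of ∂_k) / (image of ∂_{k+1}):

  H_2: rank ker ∂_2 − rank ∂_3 = (4 − 3) − 0 = 1, and there is no ∂_3, so H_2 ≅ Z.

(K is a triangulation of the 2-sphere S^2.)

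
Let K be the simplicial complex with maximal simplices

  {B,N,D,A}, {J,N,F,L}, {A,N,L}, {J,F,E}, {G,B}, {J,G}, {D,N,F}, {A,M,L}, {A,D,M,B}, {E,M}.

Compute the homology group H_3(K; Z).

H_3 = 0.

K has 10 vertices, 23 edges, 15 triangles, 3 3-simplices.
rank ∂_3 = 3, rank ∂_4 = 0 ⇒ b_3 = 3 − 3 − 0 = 0. So H_3 ≅ 0.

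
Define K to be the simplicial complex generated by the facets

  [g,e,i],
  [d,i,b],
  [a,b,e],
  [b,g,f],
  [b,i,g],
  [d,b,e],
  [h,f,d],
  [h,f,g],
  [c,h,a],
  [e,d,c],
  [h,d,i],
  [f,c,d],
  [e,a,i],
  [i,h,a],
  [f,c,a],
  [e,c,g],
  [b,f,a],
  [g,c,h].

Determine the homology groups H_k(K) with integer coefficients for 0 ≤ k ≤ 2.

H_0 = Z,  H_1 = Z × Z/2,  H_2 = 0.

Fix the vertex order a < b < c < d < e < f < g < h < i and write every simplex with vertices in increasing order. Then dim K = 2 and the simplices of K are:

  0-simplices (9): a, b, c, d, e, f, g, h, i
  1-simplices (27): ab, ac, ae, af, ah, ai, bd, be, bf, bg, bi, cd, ce, cf, cg, ch, de, df, dh, di, eg, ei, fg, fh, gh, gi, hi
  2-simplices (18): abe, abf, acf, ach, aei, ahi, bde, bdi, bfg, bgi, cde, cdf, ceg, cgh, dfh, dhi, egi, fgh

giving chain groups C_0 ≅ Z^9, C_1 ≅ Z^27, C_2 ≅ Z^18.

Boundary ∂_1: C_1 → C_0 sends each edge [p,q] (with p < q) to q − p. For instance
  ∂ac = c − a.
This gives a 9×27 integer matrix of rank 8; reducing to Smith normal form yields diagonal entries (1,1,1,1,1,1,1,1).

Boundary ∂_2: C_2 → C_1 maps a triangle to the signed sum of its edges. For instance
  ∂cgh = gh − ch + cg,
  ∂bdi = di − bi + bd.
The resulting 27×18 matrix has rank 18, and its Smith normal form has invariant factors (1,1,1,1,1,1,1,1,1,1,1,1,1,1,1,1,1,2).

Now H_k = ker ∂_k / im ∂_{k+1}, so:

  H_0: rank C_0 − rank ∂_1 = 9 − 8 = 1, and the invariant factors of ∂_1 are all 1, so H_0 = Z.
  H_1: rank ker ∂_1 − rank ∂_2 = (27 − 8) − 18 = 1, and ∂_2 has invariant factor 2 > 1, so H_1 = Z × Z/2.
  H_2: rank ker ∂_2 − rank ∂_3 = (18 − 18) − 0 = 0, and there is no ∂_3, so H_2 = 0.

As a check, the Euler characteristic is 9 − 27 + 18 = 0, which agrees with 1 − 1 + 0 = 0.
(K is a triangulation of the Klein bottle.)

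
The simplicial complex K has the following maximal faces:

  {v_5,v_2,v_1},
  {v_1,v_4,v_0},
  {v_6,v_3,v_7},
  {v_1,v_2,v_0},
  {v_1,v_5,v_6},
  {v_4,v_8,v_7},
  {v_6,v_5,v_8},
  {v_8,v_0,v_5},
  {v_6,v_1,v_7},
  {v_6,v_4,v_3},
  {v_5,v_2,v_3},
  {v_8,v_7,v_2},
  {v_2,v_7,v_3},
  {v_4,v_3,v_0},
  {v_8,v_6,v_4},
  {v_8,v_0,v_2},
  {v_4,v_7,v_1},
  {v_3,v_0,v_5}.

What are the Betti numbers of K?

Fix the vertex order v_0 < v_1 < v_2 < v_3 < v_4 < v_5 < v_6 < v_7 < v_8 and write every simplex with vertices in increasing order. Then dim K = 2 and the simplices of K are:

  0-simplices (9): [v_0], [v_1], [v_2], [v_3], [v_4], [v_5], [v_6], [v_7], [v_8]
  1-simplices (27): (27 of them)
  2-simplices (18): (18 of them)

giving chain groups C_0 ≅ Z^9, C_1 ≅ Z^27, C_2 ≅ Z^18.

The boundary map ∂_1: C_1 → C_0 is given by ∂[p,q] = [q] − [p]. For instance
  ∂[v_0,v_3] = [v_3] − [v_0].
This gives a 9×27 integer matrix of rank 8; reducing to Smith normal form yields diagonal entries (1,1,1,1,1,1,1,1).

∂_2: C_2 → C_1 acts by ∂[p,q,r] = [q,r] − [p,r] + [p,q]. For instance
  ∂[v_1,v_4,v_7] = [v_4,v_7] − [v_1,v_7] + [v_1,v_4],
  ∂[v_4,v_7,v_8] = [v_7,v_8] − [v_4,v_8] + [v_4,v_7].
As a 27×18 matrix over Z this has rank 18, with invariant factors (1,1,1,1,1,1,1,1,1,1,1,1,1,1,1,1,1,2).

Reading off H_k = ker ∂_k / im ∂_{k+1}:

  H_0: rank C_0 − rank ∂_1 = 9 − 8 = 1, and the invariant factors of ∂_1 are all 1, so H_0 = Z.
  H_1: rank ker ∂_1 − rank ∂_2 = (27 − 8) − 18 = 1, and ∂_2 has invariant factor 2 > 1, so H_1 = Z × Z/2.
  H_2: rank ker ∂_2 − rank ∂_3 = (18 − 18) − 0 = 0, and there is no ∂_3, so H_2 = 0.

Hence the Betti numbers are b_0 = 1, b_1 = 1, b_2 = 0.

b_0 = 1, b_1 = 1, b_2 = 0.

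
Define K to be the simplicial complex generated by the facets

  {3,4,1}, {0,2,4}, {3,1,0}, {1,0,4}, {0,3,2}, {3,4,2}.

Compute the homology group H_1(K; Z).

Fix the vertex order 0 < 1 < 2 < 3 < 4 and write every simplex with vertices in increasing order. Then dim K = 2 and the simplices of K are:

  0-simplices (5): [0], [1], [2], [3], [4]
  1-simplices (9): [0,1], [0,2], [0,3], [0,4], [1,3], [1,4], [2,3], [2,4], [3,4]
  2-simplices (6): [0,1,3], [0,1,4], [0,2,3], [0,2,4], [1,3,4], [2,3,4]

so the chain groups are C_0 ≅ Z^5, C_1 ≅ Z^9, C_2 ≅ Z^6.

∂_1: C_1 → C_0 is given by ∂[p,q] = [q] − [p].
This gives a 5×9 integer matrix of rank 4; reducing to Smith normal form yields diagonal entries (1,1,1,1).

∂_2: C_2 → C_1 maps a triangle to the signed sum of its edges. For instance
  ∂[1,3,4] = [3,4] − [1,4] + [1,3],
  ∂[0,1,3] = [1,3] − [0,3] + [0,1].
The resulting 9×6 matrix has rank 5, and its Smith normal form has invariant factors (1,1,1,1,1).

Reading off H_k = ker ∂_k / im ∂_{k+1}:

  H_1: rank ker ∂_1 − rank ∂_2 = (9 − 4) − 5 = 0, and the invariant factors of ∂_2 are all 1, so H_1 ≅ 0.

(K is a triangulation of the 2-sphere S^2.)

H_1 ≅ 0.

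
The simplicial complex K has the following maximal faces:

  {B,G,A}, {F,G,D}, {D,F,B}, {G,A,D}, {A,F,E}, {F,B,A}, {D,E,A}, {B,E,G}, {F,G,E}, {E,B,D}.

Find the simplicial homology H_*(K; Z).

H_0 = Z,  H_1 = Z/2,  H_2 = 0.

Take the total order A < B < D < E < F < G on the vertex set. Then K (dimension 2) consists of the simplices:

  0-simplices (6): A, B, D, E, F, G
  1-simplices (15): AB, AD, AE, AF, AG, BD, BE, BF, BG, DE, DF, DG, EF, EG, FG
  2-simplices (10): ABF, ABG, ADE, ADG, AEF, BDE, BDF, BEG, DFG, EFG

so the chain groups are C_0 ≅ Z^6, C_1 ≅ Z^15, C_2 ≅ Z^10.

Boundary ∂_1: C_1 → C_0 maps an edge to its endpoints' difference, ∂[p,q] = q − p.
The 6×15 boundary matrix has rank 5 and Smith normal form diag(1,1,1,1,1).

The boundary map ∂_2: C_2 → C_1 maps a triangle to the signed sum of its edges. For instance
  ∂DFG = FG − DG + DF,
  ∂ABF = BF − AF + AB.
The 15×10 boundary matrix has rank 10 and Smith normal form diag(1,1,1,1,1,1,1,1,1,2).

From H_k ≅ ker(∂_k) / im(∂_{k+1}) we obtain:

  H_0: rank C_0 − rank ∂_1 = 6 − 5 = 1, and the invariant factors of ∂_1 are all 1, so H_0 = Z.
  H_1: rank ker ∂_1 − rank ∂_2 = (15 − 5) − 10 = 0, and ∂_2 has invariant factor 2 > 1, so H_1 = Z/2.
  H_2: rank ker ∂_2 − rank ∂_3 = (10 − 10) − 0 = 0, and there is no ∂_3, so H_2 = 0.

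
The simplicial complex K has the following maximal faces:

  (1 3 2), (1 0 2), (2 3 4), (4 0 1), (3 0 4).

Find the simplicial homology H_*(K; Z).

H_0 ≅ Z,  H_1 ≅ Z,  H_2 = 0.

K has 5 vertices, 10 edges, 5 triangles.
rank ∂_0 = 0, rank ∂_1 = 4 ⇒ b_0 = 5 − 0 − 4 = 1; all invariant factors of ∂_1 are 1 so no torsion. So H_0 = Z.
rank ∂_1 = 4, rank ∂_2 = 5 ⇒ b_1 = 10 − 4 − 5 = 1; all invariant factors of ∂_2 are 1 so no torsion. So H_1 = Z.
rank ∂_2 = 5, rank ∂_3 = 0 ⇒ b_2 = 5 − 5 − 0 = 0. So H_2 = 0.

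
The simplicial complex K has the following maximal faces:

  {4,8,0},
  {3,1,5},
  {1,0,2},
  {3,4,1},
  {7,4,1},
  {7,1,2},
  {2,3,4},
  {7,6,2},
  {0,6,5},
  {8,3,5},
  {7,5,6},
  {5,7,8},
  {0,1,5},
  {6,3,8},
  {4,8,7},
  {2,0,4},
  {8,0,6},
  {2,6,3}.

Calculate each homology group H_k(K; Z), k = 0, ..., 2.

Order the vertices as 0 < 1 < 2 < 3 < 4 < 5 < 6 < 7 < 8. Listing each simplex with vertices in this order, K has dimension 2 with simplices:

  0-simplices (9): [0], [1], [2], [3], [4], [5], [6], [7], [8]
  1-simplices (27): (27 of them)
  2-simplices (18): [0,1,2], [0,1,5], [0,2,4], [0,4,8], [0,5,6], [0,6,8], [1,2,7], [1,3,4], [1,3,5], [1,4,7], [2,3,4], [2,3,6], [2,6,7], [3,5,8], [3,6,8], [4,7,8], [5,6,7], [5,7,8]

Hence C_0 ≅ Z^9, C_1 ≅ Z^27, C_2 ≅ Z^18.

Boundary ∂_1: C_1 → C_0 sends each edge [p,q] (with p < q) to q − p. For instance
  ∂[4,8] = [8] − [4].
The resulting 9×27 matrix has rank 8, and its Smith normal form has invariant factors (1,1,1,1,1,1,1,1).

Boundary ∂_2: C_2 → C_1 acts by ∂[p,q,r] = [q,r] − [p,r] + [p,q]. For instance
  ∂[0,6,8] = [6,8] − [0,8] + [0,6],
  ∂[3,6,8] = [6,8] − [3,8] + [3,6].
The 27×18 boundary matrix has rank 18 and Smith normal form diag(1,1,1,1,1,1,1,1,1,1,1,1,1,1,1,1,1,2).

Now H_k = ker ∂_k / im ∂_{k+1}, so:

  H_0: rank C_0 − rank ∂_1 = 9 − 8 = 1, and the invariant factors of ∂_1 are all 1, so H_0 ≅ Z.
  H_1: rank ker ∂_1 − rank ∂_2 = (27 − 8) − 18 = 1, and ∂_2 has invariant factor 2 > 1, so H_1 ≅ Z × Z/2.
  H_2: rank ker ∂_2 − rank ∂_3 = (18 − 18) − 0 = 0, and there is no ∂_3, so H_2 ≅ 0.

H_0 = Z,  H_1 = Z × Z/2,  H_2 = 0.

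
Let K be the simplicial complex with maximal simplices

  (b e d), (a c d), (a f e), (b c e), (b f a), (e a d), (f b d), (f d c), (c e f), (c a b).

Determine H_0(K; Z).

We work with the vertex ordering a < b < c < d < e < f. The simplices of K, each written with vertices in increasing order, are:

  0-simplices (6): a, b, c, d, e, f
  1-simplices (15): ab, ac, ad, ae, af, bc, bd, be, bf, cd, ce, cf, de, df, ef
  2-simplices (10): abc, abf, acd, ade, aef, bce, bde, bdf, cdf, cef

Hence C_0 ≅ Z^6, C_1 ≅ Z^15, C_2 ≅ Z^10.

The boundary map ∂_1: C_1 → C_0 sends each edge [p,q] (with p < q) to q − p. For instance
  ∂be = e − b.
This gives a 6×15 integer matrix of rank 5; reducing to Smith normal form yields diagonal entries (1,1,1,1,1).

The boundary map ∂_2: C_2 → C_1 maps a triangle to the signed sum of its edges. For instance
  ∂ade = de − ae + ad,
  ∂bde = de − be + bd.
This gives a 15×10 integer matrix of rank 10; reducing to Smith normal form yields diagonal entries (1,1,1,1,1,1,1,1,1,2).

Computing H_k = (kernel of ∂_k) / (image of ∂_{k+1}):

  H_0: rank C_0 − rank ∂_1 = 6 − 5 = 1, and the invariant factors of ∂_1 are all 1, so H_0 ≅ Z.

(K is a triangulation of the real projective plane RP^2.)

H_0 = Z.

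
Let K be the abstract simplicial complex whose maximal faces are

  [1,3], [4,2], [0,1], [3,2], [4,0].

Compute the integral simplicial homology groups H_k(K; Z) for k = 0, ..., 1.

H_0 = Z,  H_1 = Z.

Fix the vertex order 0 < 1 < 2 < 3 < 4 and write every simplex with vertices in increasing order. Then dim K = 1 and the simplices of K are:

  0-simplices (5): [0], [1], [2], [3], [4]
  1-simplices (5): [0,1], [0,4], [1,3], [2,3], [2,4]

so the chain groups are C_0 ≅ Z^5, C_1 ≅ Z^5.

Boundary ∂_1: C_1 → C_0 is given by ∂[p,q] = [q] − [p]. For instance
  ∂[0,1] = [1] − [0].
As a 5×5 matrix over Z this has rank 4, with invariant factors (1,1,1,1).

Reading off H_k = ker ∂_k / im ∂_{k+1}:

  H_0: rank C_0 − rank ∂_1 = 5 − 4 = 1, and the invariant factors of ∂_1 are all 1, so H_0 = Z.
  H_1: rank ker ∂_1 − rank ∂_2 = (5 − 4) − 0 = 1, and there is no ∂_2, so H_1 = Z.

(K is a triangulation of the circle S^1.)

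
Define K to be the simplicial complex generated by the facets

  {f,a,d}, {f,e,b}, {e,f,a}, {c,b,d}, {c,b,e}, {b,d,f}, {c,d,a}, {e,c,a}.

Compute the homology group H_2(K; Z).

H_2 = Z.

We work with the vertex ordering a < b < c < d < e < f. The simplices of K, each written with vertices in increasing order, are:

  0-simplices (6): a, b, c, d, e, f
  1-simplices (12): ac, ad, ae, af, bc, bd, be, bf, cd, ce, df, ef
  2-simplices (8): acd, ace, adf, aef, bcd, bce, bdf, bef

giving chain groups C_0 ≅ Z^6, C_1 ≅ Z^12, C_2 ≅ Z^8.

Boundary ∂_1: C_1 → C_0 is given by ∂[p,q] = [q] − [p].
The resulting 6×12 matrix has rank 5, and its Smith normal form has invariant factors (1,1,1,1,1).

The boundary map ∂_2: C_2 → C_1 maps a triangle to the signed sum of its edges. For instance
  ∂bdf = df − bf + bd,
  ∂ace = ce − ae + ac.
As a 12×8 matrix over Z this has rank 7, with invariant factors (1,1,1,1,1,1,1).

Reading off H_k = ker ∂_k / im ∂_{k+1}:

  H_2: rank ker ∂_2 − rank ∂_3 = (8 − 7) − 0 = 1, and there is no ∂_3, so H_2 ≅ Z.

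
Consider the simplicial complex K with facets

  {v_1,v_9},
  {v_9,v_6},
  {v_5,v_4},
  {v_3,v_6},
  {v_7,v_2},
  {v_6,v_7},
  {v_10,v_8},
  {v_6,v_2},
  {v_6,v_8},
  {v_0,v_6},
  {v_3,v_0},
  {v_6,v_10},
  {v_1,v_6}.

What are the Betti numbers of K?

K has 11 vertices, 13 edges.
rank ∂_0 = 0, rank ∂_1 = 9 ⇒ b_0 = 11 − 0 − 9 = 2; all invariant factors of ∂_1 are 1 so no torsion. So H_0 = Z^2.
rank ∂_1 = 9, rank ∂_2 = 0 ⇒ b_1 = 13 − 9 − 0 = 4. So H_1 = Z^4.

b_0 = 2, b_1 = 4.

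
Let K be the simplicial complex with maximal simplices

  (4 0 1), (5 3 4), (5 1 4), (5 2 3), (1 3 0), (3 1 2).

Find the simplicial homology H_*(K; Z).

Order the vertices as 0 < 1 < 2 < 3 < 4 < 5. Listing each simplex with vertices in this order, K has dimension 2 with simplices:

  0-simplices (6): [0], [1], [2], [3], [4], [5]
  1-simplices (12): [0,1], [0,3], [0,4], [1,2], [1,3], [1,4], [1,5], [2,3], [2,5], [3,4], [3,5], [4,5]
  2-simplices (6): [0,1,3], [0,1,4], [1,2,3], [1,4,5], [2,3,5], [3,4,5]

so the chain groups are C_0 ≅ Z^6, C_1 ≅ Z^12, C_2 ≅ Z^6.

Boundary ∂_1: C_1 → C_0 is given by ∂[p,q] = [q] − [p]. For instance
  ∂[0,1] = [1] − [0].
As a 6×12 matrix over Z this has rank 5, with invariant factors (1,1,1,1,1).

∂_2: C_2 → C_1 sends each 2-simplex [p,q,r] to [q,r] − [p,r] + [p,q]. For instance
  ∂[1,4,5] = [4,5] − [1,5] + [1,4],
  ∂[2,3,5] = [3,5] − [2,5] + [2,3].
As a 12×6 matrix over Z this has rank 6, with invariant factors (1,1,1,1,1,1).

Reading off H_k = ker ∂_k / im ∂_{k+1}:

  H_0: rank C_0 − rank ∂_1 = 6 − 5 = 1, and the invariant factors of ∂_1 are all 1, so H_0 = Z.
  H_1: rank ker ∂_1 − rank ∂_2 = (12 − 5) − 6 = 1, and the invariant factors of ∂_2 are all 1, so H_1 = Z.
  H_2: rank ker ∂_2 − rank ∂_3 = (6 − 6) − 0 = 0, and there is no ∂_3, so H_2 = 0.

(K is a triangulation of the cylinder S^1 x I.)

H_0 = Z,  H_1 = Z,  H_2 = 0.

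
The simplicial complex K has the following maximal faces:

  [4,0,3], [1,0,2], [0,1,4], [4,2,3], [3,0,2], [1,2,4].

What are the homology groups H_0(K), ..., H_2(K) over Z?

H_0 ≅ Z,  H_1 = 0,  H_2 ≅ Z.

Fix the vertex order 0 < 1 < 2 < 3 < 4 and write every simplex with vertices in increasing order. Then dim K = 2 and the simplices of K are:

  0-simplices (5): [0], [1], [2], [3], [4]
  1-simplices (9): [0,1], [0,2], [0,3], [0,4], [1,2], [1,4], [2,3], [2,4], [3,4]
  2-simplices (6): [0,1,2], [0,1,4], [0,2,3], [0,3,4], [1,2,4], [2,3,4]

so the chain groups are C_0 ≅ Z^5, C_1 ≅ Z^9, C_2 ≅ Z^6.

∂_1: C_1 → C_0 maps an edge to its endpoints' difference, ∂[p,q] = q − p. For instance
  ∂[0,2] = [2] − [0].
The 5×9 boundary matrix has rank 4 and Smith normal form diag(1,1,1,1).

∂_2: C_2 → C_1 sends each 2-simplex [p,q,r] to [q,r] − [p,r] + [p,q]. For instance
  ∂[1,2,4] = [2,4] − [1,4] + [1,2],
  ∂[0,1,2] = [1,2] − [0,2] + [0,1].
This gives a 9×6 integer matrix of rank 5; reducing to Smith normal form yields diagonal entries (1,1,1,1,1).

Reading off H_k = ker ∂_k / im ∂_{k+1}:

  H_0: rank C_0 − rank ∂_1 = 5 − 4 = 1, and the invariant factors of ∂_1 are all 1, so H_0 = Z.
  H_1: rank ker ∂_1 − rank ∂_2 = (9 − 4) − 5 = 0, and the invariant factors of ∂_2 are all 1, so H_1 = 0.
  H_2: rank ker ∂_2 − rank ∂_3 = (6 − 5) − 0 = 1, and there is no ∂_3, so H_2 = Z.

As a check, the Euler characteristic is 5 − 9 + 6 = 2, which agrees with 1 − 0 + 1 = 2.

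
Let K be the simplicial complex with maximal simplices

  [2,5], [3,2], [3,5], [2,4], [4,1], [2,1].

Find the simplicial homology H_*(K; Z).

H_0 = Z,  H_1 = Z^2.

Take the total order 1 < 2 < 3 < 4 < 5 on the vertex set. Then K (dimension 1) consists of the simplices:

  0-simplices (5): [1], [2], [3], [4], [5]
  1-simplices (6): [1,2], [1,4], [2,3], [2,4], [2,5], [3,5]

Hence C_0 ≅ Z^5, C_1 ≅ Z^6.

Boundary ∂_1: C_1 → C_0 is given by ∂[p,q] = [q] − [p]. For instance
  ∂[2,3] = [3] − [2].
The resulting 5×6 matrix has rank 4, and its Smith normal form has invariant factors (1,1,1,1).

Computing H_k = (kernel of ∂_k) / (image of ∂_{k+1}):

  H_0: rank C_0 − rank ∂_1 = 5 − 4 = 1, and the invariant factors of ∂_1 are all 1, so H_0 ≅ Z.
  H_1: rank ker ∂_1 − rank ∂_2 = (6 − 4) − 0 = 2, and there is no ∂_2, so H_1 ≅ Z^2.

(K is a triangulation of a wedge of 2 circles.)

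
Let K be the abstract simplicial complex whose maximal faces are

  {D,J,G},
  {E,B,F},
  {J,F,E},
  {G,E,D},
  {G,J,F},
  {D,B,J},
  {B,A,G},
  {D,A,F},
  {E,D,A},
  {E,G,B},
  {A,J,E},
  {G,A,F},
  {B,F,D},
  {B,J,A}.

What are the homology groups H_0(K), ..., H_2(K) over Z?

H_0 = Z,  H_1 = Z^2,  H_2 = Z.

Fix the vertex order A < B < D < E < F < G < J and write every simplex with vertices in increasing order. Then dim K = 2 and the simplices of K are:

  0-simplices (7): A, B, D, E, F, G, J
  1-simplices (21): AB, AD, AE, AF, AG, AJ, BD, BE, BF, BG, BJ, DE, DF, DG, DJ, EF, EG, EJ, FG, FJ, GJ
  2-simplices (14): ABG, ABJ, ADE, ADF, AEJ, AFG, BDF, BDJ, BEF, BEG, DEG, DGJ, EFJ, FGJ

Hence C_0 ≅ Z^7, C_1 ≅ Z^21, C_2 ≅ Z^14.

Boundary ∂_1: C_1 → C_0 maps an edge to its endpoints' difference, ∂[p,q] = q − p. For instance
  ∂GJ = J − G.
The resulting 7×21 matrix has rank 6, and its Smith normal form has invariant factors (1,1,1,1,1,1).

Boundary ∂_2: C_2 → C_1 acts by ∂[p,q,r] = [q,r] − [p,r] + [p,q]. For instance
  ∂BDJ = DJ − BJ + BD,
  ∂ABG = BG − AG + AB.
The resulting 21×14 matrix has rank 13, and its Smith normal form has invariant factors (1,1,1,1,1,1,1,1,1,1,1,1,1).

Computing H_k = (kernel of ∂_k) / (image of ∂_{k+1}):

  H_0: rank C_0 − rank ∂_1 = 7 − 6 = 1, and the invariant factors of ∂_1 are all 1, so H_0 = Z.
  H_1: rank ker ∂_1 − rank ∂_2 = (21 − 6) − 13 = 2, and the invariant factors of ∂_2 are all 1, so H_1 = Z^2.
  H_2: rank ker ∂_2 − rank ∂_3 = (14 − 13) − 0 = 1, and there is no ∂_3, so H_2 = Z.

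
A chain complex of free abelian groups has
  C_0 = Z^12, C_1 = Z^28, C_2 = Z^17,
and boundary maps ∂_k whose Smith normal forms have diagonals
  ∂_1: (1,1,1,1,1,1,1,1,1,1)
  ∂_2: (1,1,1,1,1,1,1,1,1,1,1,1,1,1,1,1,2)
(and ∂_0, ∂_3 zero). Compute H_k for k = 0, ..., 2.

H_0 ≅ Z^2,  H_1 ≅ Z ⊕ Z_2,  H_2 = 0.

H_0: b_0 = 12 − 0 − 10 = 2; torsion from ∂_1 factors > 1: none. So H_0 ≅ Z^2.
H_1: b_1 = 28 − 10 − 17 = 1; torsion from ∂_2 factors > 1: [2]. So H_1 ≅ Z ⊕ Z_2.
H_2: b_2 = 17 − 17 − 0 = 0; torsion from ∂_3 factors > 1: none. So H_2 ≅ 0.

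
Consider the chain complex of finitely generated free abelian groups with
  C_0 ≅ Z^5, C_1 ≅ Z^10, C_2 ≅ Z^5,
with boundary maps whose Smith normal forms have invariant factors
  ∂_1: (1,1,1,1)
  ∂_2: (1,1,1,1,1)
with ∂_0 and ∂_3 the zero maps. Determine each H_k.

H_0: b_0 = 5 − 0 − 4 = 1; torsion from ∂_1 factors > 1: none. So H_0 = Z.
H_1: b_1 = 10 − 4 − 5 = 1; torsion from ∂_2 factors > 1: none. So H_1 = Z.
H_2: b_2 = 5 − 5 − 0 = 0; torsion from ∂_3 factors > 1: none. So H_2 = 0.

H_0 = Z,  H_1 = Z,  H_2 = 0.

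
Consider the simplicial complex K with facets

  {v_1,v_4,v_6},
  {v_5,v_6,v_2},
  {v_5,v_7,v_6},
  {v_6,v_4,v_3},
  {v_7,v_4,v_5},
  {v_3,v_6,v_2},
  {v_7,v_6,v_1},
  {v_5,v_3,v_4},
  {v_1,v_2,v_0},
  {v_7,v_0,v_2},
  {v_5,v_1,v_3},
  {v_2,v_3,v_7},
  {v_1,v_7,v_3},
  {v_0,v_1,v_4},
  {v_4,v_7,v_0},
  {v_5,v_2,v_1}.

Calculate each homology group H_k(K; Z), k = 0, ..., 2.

H_0 ≅ Z,  H_1 ≅ Z^2,  H_2 ≅ Z.

K has 8 vertices, 24 edges, 16 triangles.
rank ∂_0 = 0, rank ∂_1 = 7 ⇒ b_0 = 8 − 0 − 7 = 1; all invariant factors of ∂_1 are 1 so no torsion. So H_0 = Z.
rank ∂_1 = 7, rank ∂_2 = 15 ⇒ b_1 = 24 − 7 − 15 = 2; all invariant factors of ∂_2 are 1 so no torsion. So H_1 = Z^2.
rank ∂_2 = 15, rank ∂_3 = 0 ⇒ b_2 = 16 − 15 − 0 = 1. So H_2 = Z.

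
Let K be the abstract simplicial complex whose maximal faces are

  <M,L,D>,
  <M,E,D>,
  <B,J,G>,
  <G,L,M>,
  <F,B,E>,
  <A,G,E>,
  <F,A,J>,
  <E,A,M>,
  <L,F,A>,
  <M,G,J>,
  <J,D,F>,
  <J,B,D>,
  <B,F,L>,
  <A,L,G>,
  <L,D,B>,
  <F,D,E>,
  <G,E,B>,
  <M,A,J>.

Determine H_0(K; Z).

H_0 = Z.

Fix the vertex order A < B < D < E < F < G < J < L < M and write every simplex with vertices in increasing order. Then dim K = 2 and the simplices of K are:

  0-simplices (9): A, B, D, E, F, G, J, L, M
  1-simplices (27): AE, AF, AG, AJ, AL, AM, BD, BE, BF, BG, BJ, BL, DE, DF, DJ, DL, DM, EF, EG, EM, FJ, FL, GJ, GL, GM, JM, LM
  2-simplices (18): AEG, AEM, AFJ, AFL, AGL, AJM, BDJ, BDL, BEF, BEG, BFL, BGJ, DEF, DEM, DFJ, DLM, GJM, GLM

giving chain groups C_0 ≅ Z^9, C_1 ≅ Z^27, C_2 ≅ Z^18.

Boundary ∂_1: C_1 → C_0 sends each edge [p,q] (with p < q) to q − p.
As a 9×27 matrix over Z this has rank 8, with invariant factors (1,1,1,1,1,1,1,1).

Boundary ∂_2: C_2 → C_1 sends each 2-simplex [p,q,r] to [q,r] − [p,r] + [p,q]. For instance
  ∂AFL = FL − AL + AF,
  ∂AEG = EG − AG + AE.
This gives a 27×18 integer matrix of rank 18; reducing to Smith normal form yields diagonal entries (1,1,1,1,1,1,1,1,1,1,1,1,1,1,1,1,1,2).

Computing H_k = (kernel of ∂_k) / (image of ∂_{k+1}):

  H_0: rank C_0 − rank ∂_1 = 9 − 8 = 1, and the invariant factors of ∂_1 are all 1, so H_0 = Z.

(K is a triangulation of the Klein bottle.)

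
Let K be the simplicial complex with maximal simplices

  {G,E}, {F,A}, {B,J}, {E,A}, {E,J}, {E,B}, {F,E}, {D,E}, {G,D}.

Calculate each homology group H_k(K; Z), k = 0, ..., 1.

We work with the vertex ordering A < B < D < E < F < G < J. The simplices of K, each written with vertices in increasing order, are:

  0-simplices (7): A, B, D, E, F, G, J
  1-simplices (9): AE, AF, BE, BJ, DE, DG, EF, EG, EJ

so the chain groups are C_0 ≅ Z^7, C_1 ≅ Z^9.

The boundary map ∂_1: C_1 → C_0 sends each edge [p,q] (with p < q) to q − p. For instance
  ∂BE = E − B.
The 7×9 boundary matrix has rank 6 and Smith normal form diag(1,1,1,1,1,1).

Now H_k = ker ∂_k / im ∂_{k+1}, so:

  H_0: rank C_0 − rank ∂_1 = 7 − 6 = 1, and the invariant factors of ∂_1 are all 1, so H_0 = Z.
  H_1: rank ker ∂_1 − rank ∂_2 = (9 − 6) − 0 = 3, and there is no ∂_2, so H_1 = Z^3.

H_0 = Z,  H_1 = Z^3.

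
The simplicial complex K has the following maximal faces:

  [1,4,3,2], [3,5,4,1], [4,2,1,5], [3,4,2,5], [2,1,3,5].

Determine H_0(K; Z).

H_0 = Z.

We work with the vertex ordering 1 < 2 < 3 < 4 < 5. The simplices of K, each written with vertices in increasing order, are:

  0-simplices (5): [1], [2], [3], [4], [5]
  1-simplices (10): [1,2], [1,3], [1,4], [1,5], [2,3], [2,4], [2,5], [3,4], [3,5], [4,5]
  2-simplices (10): [1,2,3], [1,2,4], [1,2,5], [1,3,4], [1,3,5], [1,4,5], [2,3,4], [2,3,5], [2,4,5], [3,4,5]
  3-simplices (5): [1,2,3,4], [1,2,3,5], [1,2,4,5], [1,3,4,5], [2,3,4,5]

giving chain groups C_0 ≅ Z^5, C_1 ≅ Z^10, C_2 ≅ Z^10, C_3 ≅ Z^5.

The boundary map ∂_1: C_1 → C_0 sends each edge [p,q] (with p < q) to q − p.
This gives a 5×10 integer matrix of rank 4; reducing to Smith normal form yields diagonal entries (1,1,1,1).

Boundary ∂_2: C_2 → C_1 acts by ∂[p,q,r] = [q,r] − [p,r] + [p,q]. For instance
  ∂[1,4,5] = [4,5] − [1,5] + [1,4],
  ∂[1,2,4] = [2,4] − [1,4] + [1,2].
As a 10×10 matrix over Z this has rank 6, with invariant factors (1,1,1,1,1,1).

Boundary ∂_3: C_3 → C_2 sends each 3-simplex σ to the alternating sum Σ_i (−1)^i (σ with its i-th vertex removed). For instance
  ∂[1,2,3,4] = [2,3,4] − [1,3,4] + [1,2,4] − [1,2,3],
  ∂[1,3,4,5] = [3,4,5] − [1,4,5] + [1,3,5] − [1,3,4].
The 10×5 boundary matrix has rank 4 and Smith normal form diag(1,1,1,1).

Computing H_k = (kernel of ∂_k) / (image of ∂_{k+1}):

  H_0: rank C_0 − rank ∂_1 = 5 − 4 = 1, and the invariant factors of ∂_1 are all 1, so H_0 = Z.

(K is a triangulation of the 3-sphere S^3.)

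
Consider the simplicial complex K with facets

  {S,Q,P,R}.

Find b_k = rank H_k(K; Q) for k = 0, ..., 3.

Take the total order P < Q < R < S on the vertex set. Then K (dimension 3) consists of the simplices:

  0-simplices (4): P, Q, R, S
  1-simplices (6): PQ, PR, PS, QR, QS, RS
  2-simplices (4): PQR, PQS, PRS, QRS
  3-simplices (1): PQRS

giving chain groups C_0 ≅ Z^4, C_1 ≅ Z^6, C_2 ≅ Z^4, C_3 ≅ Z^1.

The boundary map ∂_1: C_1 → C_0 is given by ∂[p,q] = [q] − [p].
The 4×6 boundary matrix has rank 3 and Smith normal form diag(1,1,1).

Boundary ∂_2: C_2 → C_1 sends each 2-simplex [p,q,r] to [q,r] − [p,r] + [p,q]. For instance
  ∂QRS = RS − QS + QR,
  ∂PQS = QS − PS + PQ.
This gives a 6×4 integer matrix of rank 3; reducing to Smith normal form yields diagonal entries (1,1,1).

The boundary map ∂_3: C_3 → C_2 sends each 3-simplex σ to the alternating sum Σ_i (−1)^i (σ with its i-th vertex removed). For instance
  ∂PQRS = QRS − PRS + PQS − PQR.
As a 4×1 matrix over Z this has rank 1, with invariant factors (1).

From H_k ≅ ker(∂_k) / im(∂_{k+1}) we obtain:

  H_0: rank C_0 − rank ∂_1 = 4 − 3 = 1, and the invariant factors of ∂_1 are all 1, so H_0 = Z.
  H_1: rank ker ∂_1 − rank ∂_2 = (6 − 3) − 3 = 0, and the invariant factors of ∂_2 are all 1, so H_1 = 0.
  H_2: rank ker ∂_2 − rank ∂_3 = (4 − 3) − 1 = 0, and the invariant factors of ∂_3 are all 1, so H_2 = 0.
  H_3: rank ker ∂_3 − rank ∂_4 = (1 − 1) − 0 = 0, and there is no ∂_4, so H_3 = 0.

As a check, the Euler characteristic is 4 − 6 + 4 − 1 = 1, which agrees with 1 − 0 + 0 − 0 = 1.

Hence the Betti numbers are b_0 = 1, b_1 = 0, b_2 = 0, b_3 = 0.

b_0 = 1, b_1 = 0, b_2 = 0, b_3 = 0.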